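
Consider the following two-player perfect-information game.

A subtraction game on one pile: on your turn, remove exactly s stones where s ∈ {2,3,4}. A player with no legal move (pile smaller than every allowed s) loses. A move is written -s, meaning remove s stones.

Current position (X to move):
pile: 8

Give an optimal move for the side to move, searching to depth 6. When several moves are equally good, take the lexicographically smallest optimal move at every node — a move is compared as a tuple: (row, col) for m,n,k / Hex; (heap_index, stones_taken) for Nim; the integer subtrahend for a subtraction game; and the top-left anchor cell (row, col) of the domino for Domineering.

ply 1, X at 8 | -2=+1→6*; -3=-1→5; -4=-1→4
ply 2, O at 6 | -2=-1→4*; -3=-1→3; -4=-1→2
ply 3, X at 4 | -2=-1→2; -3=+1→1*; -4=+1→0
ply 4: 1 is terminal -1 (O); from 8 depth 6

X's best at [8]: -2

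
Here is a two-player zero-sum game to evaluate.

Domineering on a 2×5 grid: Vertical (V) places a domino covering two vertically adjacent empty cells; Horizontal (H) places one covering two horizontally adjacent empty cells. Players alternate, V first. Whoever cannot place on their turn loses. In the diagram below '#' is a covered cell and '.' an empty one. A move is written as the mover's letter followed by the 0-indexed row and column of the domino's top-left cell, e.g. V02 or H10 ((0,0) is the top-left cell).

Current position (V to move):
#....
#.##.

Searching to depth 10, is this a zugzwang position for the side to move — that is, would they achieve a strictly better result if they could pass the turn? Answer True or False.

p1 V@[#..../#.##.]: V01[##.../####.]-1* V04[#...#/#.###]-1
p2 H@[##.../####.]: H02[####./####.]-1 H03[##.##/####.]+1*
p3 V@[##.##/####.] terminal -1; root [#..../#.##.] d10
suppose V passes — search the same position with H to move:
pass> p1 H@[#..../#.##.]: H01[###../#.##.]-1* H02[#.##./#.##.]-1 H03[#..##/#.##.]-1
pass> p2 V@[###../#.##.]: V04[###.#/#.###]+1*
pass> p3 H@[###.#/#.###] terminal -1; root [#..../#.##.] d10
for V: play -1, pass +1

zugzwang(#..../#.##., V) = True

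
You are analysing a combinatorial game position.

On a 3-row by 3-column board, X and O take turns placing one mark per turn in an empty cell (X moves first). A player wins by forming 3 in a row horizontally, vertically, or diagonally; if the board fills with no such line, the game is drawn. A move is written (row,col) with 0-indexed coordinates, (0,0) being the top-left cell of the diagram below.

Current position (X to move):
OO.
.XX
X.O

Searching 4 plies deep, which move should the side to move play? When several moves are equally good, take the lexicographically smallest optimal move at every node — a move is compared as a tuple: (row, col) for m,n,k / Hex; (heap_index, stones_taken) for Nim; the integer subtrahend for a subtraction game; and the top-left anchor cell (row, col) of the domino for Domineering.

X's best at [OO./.XX/X.O]: (0,2)

p1 X@[OO./.XX/X.O]: (0,2)[OOX/.XX/X.O]+1* (1,0)[OO./XXX/X.O]+1 (2,1)[OO./.XX/XXO]-1
p2 O@[OOX/.XX/X.O] terminal -1; root [OO./.XX/X.O] d4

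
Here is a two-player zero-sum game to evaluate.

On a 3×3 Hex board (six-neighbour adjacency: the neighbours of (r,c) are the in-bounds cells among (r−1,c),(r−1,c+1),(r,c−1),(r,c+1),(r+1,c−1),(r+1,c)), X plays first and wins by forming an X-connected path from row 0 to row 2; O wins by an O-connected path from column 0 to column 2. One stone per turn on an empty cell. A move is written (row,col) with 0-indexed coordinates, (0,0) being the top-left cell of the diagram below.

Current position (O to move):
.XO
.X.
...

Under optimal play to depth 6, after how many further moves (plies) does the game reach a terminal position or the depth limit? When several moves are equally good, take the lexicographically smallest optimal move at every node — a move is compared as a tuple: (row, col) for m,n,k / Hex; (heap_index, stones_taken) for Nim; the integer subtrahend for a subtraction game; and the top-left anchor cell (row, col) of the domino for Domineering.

p1 O@[.XO/.X./...]: (0,0)[OXO/.X./...]-1* (1,0)[.XO/OX./...]-1 (1,2)[.XO/.XO/...]-1 (2,0)[.XO/.X./O..]-1 (2,1)[.XO/.X./.O.]-1 (2,2)[.XO/.X./..O]-1
p2 X@[OXO/.X./...]: (1,0)[OXO/XX./...]+1* (1,2)[OXO/.XX/...]+1 (2,0)[OXO/.X./X..]+1 (2,1)[OXO/.X./.X.]+1 (2,2)[OXO/.X./..X]+1
p3 O@[OXO/XX./...]: (1,2)[OXO/XXO/...]-1* (2,0)[OXO/XX./O..]-1 (2,1)[OXO/XX./.O.]-1 (2,2)[OXO/XX./..O]-1
p4 X@[OXO/XXO/...]: (2,0)[OXO/XXO/X..]+1* (2,1)[OXO/XXO/.X.]+1 (2,2)[OXO/XXO/..X]+1
p5 O@[OXO/XXO/X..] terminal -1; root [.XO/.X./...] d6

PV length from [.XO/.X./...]: 4 plies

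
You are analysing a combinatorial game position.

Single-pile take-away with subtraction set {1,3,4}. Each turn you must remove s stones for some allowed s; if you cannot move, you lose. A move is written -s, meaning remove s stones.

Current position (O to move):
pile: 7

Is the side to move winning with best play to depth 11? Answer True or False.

[7] O move#1: -1:-1/6*, -3:-1/4, -4:-1/3
[6] X move#2: -1:-1/5, -3:-1/3, -4:+1/2*
[2] O move#3: -1:-1/1*
[1] X move#4: -1:+1/0*
[0] end (terminal -1, O#5); searched 7 to 11

O winning at [7]: False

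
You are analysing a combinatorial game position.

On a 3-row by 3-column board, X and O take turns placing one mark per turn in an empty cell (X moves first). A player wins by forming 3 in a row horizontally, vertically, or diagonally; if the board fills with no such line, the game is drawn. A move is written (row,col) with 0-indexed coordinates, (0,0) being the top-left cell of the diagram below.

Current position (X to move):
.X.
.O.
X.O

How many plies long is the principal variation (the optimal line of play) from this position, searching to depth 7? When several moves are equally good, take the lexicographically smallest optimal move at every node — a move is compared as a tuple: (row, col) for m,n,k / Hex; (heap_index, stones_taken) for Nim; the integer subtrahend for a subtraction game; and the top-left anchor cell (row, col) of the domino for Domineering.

PV length from [.X./.O./X.O]: 3 plies

[.X./.O./X.O] X move#1: (0,0):+1/XX./.O./X.O*, (0,2):-1/.XX/.O./X.O, (1,0):-1/.X./XO./X.O, (1,2):-1/.X./.OX/X.O, (2,1):-1/.X./.O./XXO
[XX./.O./X.O] O move#2: (0,2):-1/XXO/.O./X.O*, (1,0):-1/XX./OO./X.O, (1,2):-1/XX./.OO/X.O, (2,1):-1/XX./.O./XOO
[XXO/.O./X.O] X move#3: (1,0):+1/XXO/XO./X.O*, (1,2):+0/XXO/.OX/X.O, (2,1):-1/XXO/.O./XXO
[XXO/XO./X.O] end (terminal -1, O#4); searched .X./.O./X.O to 7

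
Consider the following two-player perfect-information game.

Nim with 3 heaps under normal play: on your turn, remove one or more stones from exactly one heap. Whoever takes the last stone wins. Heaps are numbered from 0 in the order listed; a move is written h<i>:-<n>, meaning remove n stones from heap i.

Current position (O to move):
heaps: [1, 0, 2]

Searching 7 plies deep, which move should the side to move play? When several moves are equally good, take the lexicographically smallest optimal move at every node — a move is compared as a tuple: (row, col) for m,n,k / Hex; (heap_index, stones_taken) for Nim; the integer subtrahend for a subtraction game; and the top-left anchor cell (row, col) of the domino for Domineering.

[(1,0,2)] O move#1: h0:-1:-1/(0,0,2), h2:-1:+1/(1,0,1)*, h2:-2:-1/(1,0,0)
[(1,0,1)] X move#2: h0:-1:-1/(0,0,1)*, h2:-1:-1/(1,0,0)
[(0,0,1)] O move#3: h2:-1:+1/(0,0,0)*
[(0,0,0)] end (terminal -1, X#4); searched (1,0,2) to 7

O's best at [(1,0,2)]: h2:-1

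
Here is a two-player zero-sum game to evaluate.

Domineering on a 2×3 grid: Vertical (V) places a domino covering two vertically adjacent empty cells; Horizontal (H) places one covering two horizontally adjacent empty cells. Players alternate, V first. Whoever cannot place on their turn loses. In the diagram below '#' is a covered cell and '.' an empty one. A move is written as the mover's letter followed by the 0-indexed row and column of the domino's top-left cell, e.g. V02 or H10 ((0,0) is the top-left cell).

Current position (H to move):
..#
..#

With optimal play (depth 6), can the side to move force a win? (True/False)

[..#/..#] H move#1: H00:+1/###/..#*, H10:+1/..#/###
[###/..#] end (terminal -1, V#2); searched ..#/..# to 6

H winning at [..#/..#]: True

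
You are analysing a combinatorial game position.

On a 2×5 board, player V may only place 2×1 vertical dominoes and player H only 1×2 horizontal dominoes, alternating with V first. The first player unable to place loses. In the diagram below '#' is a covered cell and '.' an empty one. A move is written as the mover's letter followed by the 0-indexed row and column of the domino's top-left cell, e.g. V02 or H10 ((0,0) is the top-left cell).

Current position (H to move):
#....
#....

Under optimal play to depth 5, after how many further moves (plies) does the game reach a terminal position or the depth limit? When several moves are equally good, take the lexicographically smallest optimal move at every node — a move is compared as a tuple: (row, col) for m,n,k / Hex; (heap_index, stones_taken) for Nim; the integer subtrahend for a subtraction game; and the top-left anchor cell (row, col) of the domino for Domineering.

PV length from [#..../#....]: 3 plies

p1 H@[#..../#....]: H01[###../#....]-1 H02[#.##./#....]+1* H03[#..##/#....]-1 H11[#..../###..]-1 H12[#..../#.##.]+1 H13[#..../#..##]-1
p2 V@[#.##./#....]: V01[####./##...]-1* V04[#.###/#...#]-1
p3 H@[####./##...]: H12[####./####.]-1 H13[####./##.##]+1*
p4 V@[####./##.##] terminal -1; root [#..../#....] d5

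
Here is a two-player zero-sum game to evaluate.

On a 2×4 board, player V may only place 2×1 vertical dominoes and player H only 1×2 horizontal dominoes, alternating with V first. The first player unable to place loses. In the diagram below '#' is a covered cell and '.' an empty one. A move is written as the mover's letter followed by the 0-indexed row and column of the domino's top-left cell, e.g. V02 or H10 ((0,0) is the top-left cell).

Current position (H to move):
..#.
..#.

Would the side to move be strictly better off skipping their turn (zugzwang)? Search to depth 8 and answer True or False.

p1 H@[..#./..#.]: H00[###./..#.]+1* H10[..#./###.]+1
p2 V@[###./..#.]: V03[####/..##]-1*
p3 H@[####/..##]: H10[####/####]+1*
p4 V@[####/####] terminal -1; root [..#./..#.] d8
suppose H passes — search the same position with V to move:
pass> p1 V@[..#./..#.]: V00[#.#./#.#.]+1* V01[.##./.##.]+1 V03[..##/..##]-1
pass> p2 H@[#.#./#.#.] terminal -1; root [..#./..#.] d8
for H: play +1, pass -1

zugzwang(..#./..#., H) = False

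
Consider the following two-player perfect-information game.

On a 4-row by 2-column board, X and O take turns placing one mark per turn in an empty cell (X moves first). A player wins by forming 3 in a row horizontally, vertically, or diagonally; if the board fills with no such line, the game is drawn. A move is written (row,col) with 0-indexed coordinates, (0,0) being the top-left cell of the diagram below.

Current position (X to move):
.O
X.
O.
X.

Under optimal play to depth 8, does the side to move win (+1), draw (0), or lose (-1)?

value(.O/X./O./X., X) = 0

ply 1, X at .O/X./O./X. | (0,0)=+0→XO/X./O./X.*; (1,1)=+0→.O/XX/O./X.; (2,1)=+0→.O/X./OX/X.; (3,1)=+0→.O/X./O./XX
ply 2, O at XO/X./O./X. | (1,1)=+0→XO/XO/O./X.*; (2,1)=+0→XO/X./OO/X.; (3,1)=+0→XO/X./O./XO
ply 3, X at XO/XO/O./X. | (2,1)=+0→XO/XO/OX/X.*; (3,1)=-1→XO/XO/O./XX
ply 4, O at XO/XO/OX/X. | (3,1)=+0→XO/XO/OX/XO*
ply 5: XO/XO/OX/XO is terminal +0 (X); from .O/X./O./X. depth 8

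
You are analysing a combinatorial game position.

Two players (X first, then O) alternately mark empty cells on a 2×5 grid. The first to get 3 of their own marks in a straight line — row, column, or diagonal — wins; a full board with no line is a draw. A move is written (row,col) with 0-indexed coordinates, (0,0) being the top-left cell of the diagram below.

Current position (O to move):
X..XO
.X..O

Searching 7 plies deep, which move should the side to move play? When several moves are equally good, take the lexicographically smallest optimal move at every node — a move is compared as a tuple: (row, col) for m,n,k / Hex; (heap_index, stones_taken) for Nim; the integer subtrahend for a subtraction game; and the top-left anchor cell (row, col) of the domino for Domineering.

p1 O@[X..XO/.X..O]: (0,1)[XO.XO/.X..O]-1 (0,2)[X.OXO/.X..O]-1 (1,0)[X..XO/OX..O]+0* (1,2)[X..XO/.XO.O]+0 (1,3)[X..XO/.X.OO]+0
p2 X@[X..XO/OX..O]: (0,1)[XX.XO/OX..O]+0* (0,2)[X.XXO/OX..O]+0 (1,2)[X..XO/OXX.O]+0 (1,3)[X..XO/OX.XO]+0
p3 O@[XX.XO/OX..O]: (0,2)[XXOXO/OX..O]+0* (1,2)[XX.XO/OXO.O]-1 (1,3)[XX.XO/OX.OO]-1
p4 X@[XXOXO/OX..O]: (1,2)[XXOXO/OXX.O]+0* (1,3)[XXOXO/OX.XO]+0
p5 O@[XXOXO/OXX.O]: (1,3)[XXOXO/OXXOO]+0*
p6 X@[XXOXO/OXXOO] terminal +0; root [X..XO/.X..O] d7

O's best at [X..XO/.X..O]: (1,0)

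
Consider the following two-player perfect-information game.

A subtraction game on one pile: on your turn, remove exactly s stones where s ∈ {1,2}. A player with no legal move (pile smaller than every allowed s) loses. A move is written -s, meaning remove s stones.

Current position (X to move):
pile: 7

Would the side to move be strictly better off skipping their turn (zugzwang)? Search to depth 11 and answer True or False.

zugzwang(7, X) = False

ply 1, X at 7 | -1=+1→6*; -2=-1→5
ply 2, O at 6 | -1=-1→5*; -2=-1→4
ply 3, X at 5 | -1=-1→4; -2=+1→3*
ply 4, O at 3 | -1=-1→2*; -2=-1→1
ply 5, X at 2 | -1=-1→1; -2=+1→0*
ply 6: 0 is terminal -1 (O); from 7 depth 11
suppose X passes — search the same position with O to move:
pass> ply 1, O at 7 | -1=+1→6*; -2=-1→5
pass> ply 2, X at 6 | -1=-1→5*; -2=-1→4
pass> ply 3, O at 5 | -1=-1→4; -2=+1→3*
pass> ply 4, X at 3 | -1=-1→2*; -2=-1→1
pass> ply 5, O at 2 | -1=-1→1; -2=+1→0*
pass> ply 6: 0 is terminal -1 (X); from 7 depth 11
for X: play +1, pass -1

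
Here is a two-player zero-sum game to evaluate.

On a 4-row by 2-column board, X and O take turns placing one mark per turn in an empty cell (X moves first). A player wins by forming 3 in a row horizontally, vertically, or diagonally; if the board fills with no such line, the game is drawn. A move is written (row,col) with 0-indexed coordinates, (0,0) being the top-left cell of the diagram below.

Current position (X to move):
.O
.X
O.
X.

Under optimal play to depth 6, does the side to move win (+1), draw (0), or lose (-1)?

value(.O/.X/O./X., X) = 0

[.O/.X/O./X.] X move#1: (0,0):+0/XO/.X/O./X.*, (1,0):+0/.O/XX/O./X., (2,1):+0/.O/.X/OX/X., (3,1):+0/.O/.X/O./XX
[XO/.X/O./X.] O move#2: (1,0):+0/XO/OX/O./X.*, (2,1):+0/XO/.X/OO/X., (3,1):+0/XO/.X/O./XO
[XO/OX/O./X.] X move#3: (2,1):+0/XO/OX/OX/X.*, (3,1):+0/XO/OX/O./XX
[XO/OX/OX/X.] O move#4: (3,1):+0/XO/OX/OX/XO*
[XO/OX/OX/XO] end (terminal +0, X#5); searched .O/.X/O./X. to 6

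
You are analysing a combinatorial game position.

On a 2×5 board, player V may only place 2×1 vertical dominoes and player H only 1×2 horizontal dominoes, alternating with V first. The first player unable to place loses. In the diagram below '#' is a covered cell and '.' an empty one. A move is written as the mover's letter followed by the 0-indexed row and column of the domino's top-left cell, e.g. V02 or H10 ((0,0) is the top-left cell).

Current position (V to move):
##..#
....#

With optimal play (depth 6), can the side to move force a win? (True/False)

V winning at [##..#/....#]: True

p1 V@[##..#/....#]: V02[###.#/..#.#]+1* V03[##.##/...##]-1
p2 H@[###.#/..#.#]: H10[###.#/###.#]-1*
p3 V@[###.#/###.#]: V03[#####/#####]+1*
p4 H@[#####/#####] terminal -1; root [##..#/....#] d6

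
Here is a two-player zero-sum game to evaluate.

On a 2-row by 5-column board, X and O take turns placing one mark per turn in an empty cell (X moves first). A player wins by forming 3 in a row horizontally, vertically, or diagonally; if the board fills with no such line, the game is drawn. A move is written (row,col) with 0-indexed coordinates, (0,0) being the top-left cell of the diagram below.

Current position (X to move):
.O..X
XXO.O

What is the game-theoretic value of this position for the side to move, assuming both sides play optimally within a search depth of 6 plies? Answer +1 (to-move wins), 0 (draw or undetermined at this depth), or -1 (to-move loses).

p1 X@[.O..X/XXO.O]: (0,0)[XO..X/XXO.O]-1* (0,2)[.OX.X/XXO.O]-1 (0,3)[.O.XX/XXO.O]-1 (1,3)[.O..X/XXOXO]-1
p2 O@[XO..X/XXO.O]: (0,2)[XOO.X/XXO.O]+1* (0,3)[XO.OX/XXO.O]+1 (1,3)[XO..X/XXOOO]+1
p3 X@[XOO.X/XXO.O]: (0,3)[XOOXX/XXO.O]-1* (1,3)[XOO.X/XXOXO]-1
p4 O@[XOOXX/XXO.O]: (1,3)[XOOXX/XXOOO]+1*
p5 X@[XOOXX/XXOOO] terminal -1; root [.O..X/XXO.O] d6

value(.O..X/XXO.O, X) = -1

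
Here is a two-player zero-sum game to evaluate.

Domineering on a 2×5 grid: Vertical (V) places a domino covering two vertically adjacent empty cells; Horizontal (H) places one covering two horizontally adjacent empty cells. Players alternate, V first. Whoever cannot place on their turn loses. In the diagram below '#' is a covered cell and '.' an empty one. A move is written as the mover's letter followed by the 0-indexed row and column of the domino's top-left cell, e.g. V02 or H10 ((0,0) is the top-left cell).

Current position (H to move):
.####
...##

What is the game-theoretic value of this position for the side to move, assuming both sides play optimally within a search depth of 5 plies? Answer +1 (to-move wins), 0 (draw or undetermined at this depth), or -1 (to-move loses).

p1 H@[.####/...##]: H10[.####/##.##]+1* H11[.####/.####]-1
p2 V@[.####/##.##] terminal -1; root [.####/...##] d5

value(.####/...##, H) = +1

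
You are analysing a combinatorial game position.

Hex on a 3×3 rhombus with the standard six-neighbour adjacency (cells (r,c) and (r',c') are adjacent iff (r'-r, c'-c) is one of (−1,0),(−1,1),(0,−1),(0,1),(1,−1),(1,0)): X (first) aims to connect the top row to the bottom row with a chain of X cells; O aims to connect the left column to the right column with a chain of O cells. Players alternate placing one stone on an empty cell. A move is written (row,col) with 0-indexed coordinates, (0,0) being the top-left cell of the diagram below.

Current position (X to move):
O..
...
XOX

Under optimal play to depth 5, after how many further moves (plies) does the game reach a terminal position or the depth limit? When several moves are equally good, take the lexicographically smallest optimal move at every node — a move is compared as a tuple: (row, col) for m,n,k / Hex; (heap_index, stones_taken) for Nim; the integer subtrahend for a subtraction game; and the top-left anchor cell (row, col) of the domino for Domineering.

PV length from [O../.../XOX]: 3 plies

p1 X@[O../.../XOX]: (0,1)[OX./.../XOX]+1* (0,2)[O.X/.../XOX]+1 (1,0)[O../X../XOX]+1 (1,1)[O../.X./XOX]+1 (1,2)[O../..X/XOX]+1
p2 O@[OX./.../XOX]: (0,2)[OXO/.../XOX]-1* (1,0)[OX./O../XOX]-1 (1,1)[OX./.O./XOX]-1 (1,2)[OX./..O/XOX]-1
p3 X@[OXO/.../XOX]: (1,0)[OXO/X../XOX]+1* (1,1)[OXO/.X./XOX]+1 (1,2)[OXO/..X/XOX]+1
p4 O@[OXO/X../XOX] terminal -1; root [O../.../XOX] d5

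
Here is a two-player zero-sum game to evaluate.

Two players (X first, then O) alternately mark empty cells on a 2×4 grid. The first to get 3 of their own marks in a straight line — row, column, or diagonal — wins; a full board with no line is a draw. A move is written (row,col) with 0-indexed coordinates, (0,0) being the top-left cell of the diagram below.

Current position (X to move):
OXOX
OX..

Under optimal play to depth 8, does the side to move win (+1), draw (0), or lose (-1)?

p1 X@[OXOX/OX..]: (1,2)[OXOX/OXX.]+0* (1,3)[OXOX/OX.X]+0
p2 O@[OXOX/OXX.]: (1,3)[OXOX/OXXO]+0*
p3 X@[OXOX/OXXO] terminal +0; root [OXOX/OX..] d8

value(OXOX/OX.., X) = 0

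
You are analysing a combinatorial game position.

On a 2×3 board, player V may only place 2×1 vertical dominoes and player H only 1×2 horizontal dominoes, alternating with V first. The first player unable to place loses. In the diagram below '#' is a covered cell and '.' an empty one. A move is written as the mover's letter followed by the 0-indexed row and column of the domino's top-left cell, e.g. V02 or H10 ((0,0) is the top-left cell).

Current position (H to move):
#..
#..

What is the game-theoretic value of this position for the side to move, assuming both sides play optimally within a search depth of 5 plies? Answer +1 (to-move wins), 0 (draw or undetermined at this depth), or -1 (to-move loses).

ply 1, H at #../#.. | H01=+1→###/#..*; H11=+1→#../###
ply 2: ###/#.. is terminal -1 (V); from #../#.. depth 5

value(#../#.., H) = +1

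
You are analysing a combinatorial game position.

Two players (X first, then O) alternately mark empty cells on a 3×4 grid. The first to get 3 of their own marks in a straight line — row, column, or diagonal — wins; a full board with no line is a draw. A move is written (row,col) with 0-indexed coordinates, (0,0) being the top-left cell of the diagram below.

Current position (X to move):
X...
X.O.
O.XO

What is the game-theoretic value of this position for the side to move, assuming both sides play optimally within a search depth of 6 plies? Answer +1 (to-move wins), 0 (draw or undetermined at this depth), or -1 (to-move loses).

p1 X@[X.../X.O./O.XO]: (0,1)[XX../X.O./O.XO]+1* (0,2)[X.X./X.O./O.XO]-1 (0,3)[X..X/X.O./O.XO]-1 (1,1)[X.../XXO./O.XO]+1 (1,3)[X.../X.OX/O.XO]-1 (2,1)[X.../X.O./OXXO]-1
p2 O@[XX../X.O./O.XO]: (0,2)[XXO./X.O./O.XO]-1* (0,3)[XX.O/X.O./O.XO]-1 (1,1)[XX../XOO./O.XO]-1 (1,3)[XX../X.OO/O.XO]-1 (2,1)[XX../X.O./OOXO]-1
p3 X@[XXO./X.O./O.XO]: (0,3)[XXOX/X.O./O.XO]-1 (1,1)[XXO./XXO./O.XO]+1* (1,3)[XXO./X.OX/O.XO]-1 (2,1)[XXO./X.O./OXXO]-1
p4 O@[XXO./XXO./O.XO] terminal -1; root [X.../X.O./O.XO] d6

value(X.../X.O./O.XO, X) = +1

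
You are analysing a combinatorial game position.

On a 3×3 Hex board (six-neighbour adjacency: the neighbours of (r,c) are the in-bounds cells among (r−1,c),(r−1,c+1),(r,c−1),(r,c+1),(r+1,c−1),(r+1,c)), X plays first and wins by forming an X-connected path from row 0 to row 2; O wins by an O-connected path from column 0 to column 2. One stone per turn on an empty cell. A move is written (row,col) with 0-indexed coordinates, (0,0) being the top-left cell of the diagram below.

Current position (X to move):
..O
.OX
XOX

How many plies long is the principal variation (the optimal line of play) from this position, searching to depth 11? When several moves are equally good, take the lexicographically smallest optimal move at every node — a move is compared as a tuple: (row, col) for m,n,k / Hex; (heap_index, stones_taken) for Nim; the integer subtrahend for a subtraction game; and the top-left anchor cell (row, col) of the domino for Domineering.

PV length from [..O/.OX/XOX]: 3 plies

[..O/.OX/XOX] X move#1: (0,0):-1/X.O/.OX/XOX, (0,1):-1/.XO/.OX/XOX, (1,0):+1/..O/XOX/XOX*
[..O/XOX/XOX] O move#2: (0,0):-1/O.O/XOX/XOX*, (0,1):-1/.OO/XOX/XOX
[O.O/XOX/XOX] X move#3: (0,1):+1/OXO/XOX/XOX*
[OXO/XOX/XOX] end (terminal -1, O#4); searched ..O/.OX/XOX to 11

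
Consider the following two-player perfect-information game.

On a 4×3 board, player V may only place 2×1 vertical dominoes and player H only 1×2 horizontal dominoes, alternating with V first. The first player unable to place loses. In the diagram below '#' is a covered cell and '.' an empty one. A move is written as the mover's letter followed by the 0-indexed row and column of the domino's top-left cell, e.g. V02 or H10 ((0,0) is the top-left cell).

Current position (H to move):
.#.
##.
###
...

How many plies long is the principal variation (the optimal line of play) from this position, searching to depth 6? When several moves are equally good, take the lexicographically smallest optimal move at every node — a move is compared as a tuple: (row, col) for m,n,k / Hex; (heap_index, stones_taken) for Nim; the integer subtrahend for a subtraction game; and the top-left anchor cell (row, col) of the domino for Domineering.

p1 H@[.#./##./###/...]: H30[.#./##./###/##.]-1* H31[.#./##./###/.##]-1
p2 V@[.#./##./###/##.]: V02[.##/###/###/##.]+1*
p3 H@[.##/###/###/##.] terminal -1; root [.#./##./###/...] d6

PV length from [.#./##./###/...]: 2 plies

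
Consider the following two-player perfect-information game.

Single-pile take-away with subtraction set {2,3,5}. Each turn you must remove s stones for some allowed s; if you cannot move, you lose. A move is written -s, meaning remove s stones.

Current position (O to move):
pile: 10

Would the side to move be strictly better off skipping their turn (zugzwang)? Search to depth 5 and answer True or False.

[10] O move#1: -2:+1/8*, -3:+1/7, -5:-1/5
[8] X move#2: -2:-1/6*, -3:-1/5, -5:-1/3
[6] O move#3: -2:-1/4, -3:-1/3, -5:+1/1*
[1] end (terminal -1, X#4); searched 10 to 5
if O skipped the turn, X would face:
~ [10] X move#1: -2:+1/8*, -3:+1/7, -5:-1/5
~ [8] O move#2: -2:-1/6*, -3:-1/5, -5:-1/3
~ [6] X move#3: -2:-1/4, -3:-1/3, -5:+1/1*
~ [1] end (terminal -1, O#4); searched 10 to 5
compare (O): move=+1 vs pass=-1

zugzwang(10, O) = False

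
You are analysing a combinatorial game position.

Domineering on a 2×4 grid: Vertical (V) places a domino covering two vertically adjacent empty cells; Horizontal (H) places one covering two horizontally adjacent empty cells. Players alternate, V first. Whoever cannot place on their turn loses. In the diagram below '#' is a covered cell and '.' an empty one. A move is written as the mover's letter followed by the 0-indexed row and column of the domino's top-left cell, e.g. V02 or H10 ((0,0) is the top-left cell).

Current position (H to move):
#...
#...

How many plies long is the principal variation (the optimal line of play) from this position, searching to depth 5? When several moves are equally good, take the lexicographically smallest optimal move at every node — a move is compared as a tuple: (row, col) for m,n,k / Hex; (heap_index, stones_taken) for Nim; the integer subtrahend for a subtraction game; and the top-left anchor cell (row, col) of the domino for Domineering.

p1 H@[#.../#...]: H01[###./#...]+1* H02[#.##/#...]+1 H11[#.../###.]+1 H12[#.../#.##]+1
p2 V@[###./#...]: V03[####/#..#]-1*
p3 H@[####/#..#]: H11[####/####]+1*
p4 V@[####/####] terminal -1; root [#.../#...] d5

PV length from [#.../#...]: 3 plies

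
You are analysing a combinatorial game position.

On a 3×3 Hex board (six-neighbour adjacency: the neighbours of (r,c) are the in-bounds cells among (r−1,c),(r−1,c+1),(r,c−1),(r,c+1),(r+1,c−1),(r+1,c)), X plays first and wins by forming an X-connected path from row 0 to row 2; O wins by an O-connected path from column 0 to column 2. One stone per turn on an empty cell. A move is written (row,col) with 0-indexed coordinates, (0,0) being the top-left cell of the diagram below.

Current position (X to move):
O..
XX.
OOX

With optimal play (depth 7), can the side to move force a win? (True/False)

ply 1, X at O../XX./OOX | (0,1)=-1→OX./XX./OOX; (0,2)=-1→O.X/XX./OOX; (1,2)=+1→O../XXX/OOX*
ply 2, O at O../XXX/OOX | (0,1)=-1→OO./XXX/OOX*; (0,2)=-1→O.O/XXX/OOX
ply 3, X at OO./XXX/OOX | (0,2)=+1→OOX/XXX/OOX*
ply 4: OOX/XXX/OOX is terminal -1 (O); from O../XX./OOX depth 7

X winning at [O../XX./OOX]: True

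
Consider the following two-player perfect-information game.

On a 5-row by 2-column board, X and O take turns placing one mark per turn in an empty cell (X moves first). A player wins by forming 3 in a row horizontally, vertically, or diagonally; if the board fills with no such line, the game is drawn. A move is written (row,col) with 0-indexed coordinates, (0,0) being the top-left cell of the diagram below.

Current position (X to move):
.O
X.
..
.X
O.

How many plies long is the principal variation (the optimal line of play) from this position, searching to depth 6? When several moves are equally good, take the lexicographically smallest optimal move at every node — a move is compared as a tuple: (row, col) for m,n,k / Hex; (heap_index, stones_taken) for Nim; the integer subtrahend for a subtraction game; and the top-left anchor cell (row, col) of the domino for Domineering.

PV length from [.O/X./../.X/O.]: 5 plies

[.O/X./../.X/O.] X move#1: (0,0):+0/XO/X./../.X/O., (1,1):+1/.O/XX/../.X/O.*, (2,0):+1/.O/X./X./.X/O., (2,1):+1/.O/X./.X/.X/O., (3,0):+1/.O/X./../XX/O., (4,1):+0/.O/X./../.X/OX
[.O/XX/../.X/O.] O move#2: (0,0):-1/OO/XX/../.X/O.*, (2,0):-1/.O/XX/O./.X/O., (2,1):-1/.O/XX/.O/.X/O., (3,0):-1/.O/XX/../OX/O., (4,1):-1/.O/XX/../.X/OO
[OO/XX/../.X/O.] X move#3: (2,0):+1/OO/XX/X./.X/O.*, (2,1):+1/OO/XX/.X/.X/O., (3,0):+1/OO/XX/../XX/O., (4,1):+0/OO/XX/../.X/OX
[OO/XX/X./.X/O.] O move#4: (2,1):-1/OO/XX/XO/.X/O.*, (3,0):-1/OO/XX/X./OX/O., (4,1):-1/OO/XX/X./.X/OO
[OO/XX/XO/.X/O.] X move#5: (3,0):+1/OO/XX/XO/XX/O.*, (4,1):+0/OO/XX/XO/.X/OX
[OO/XX/XO/XX/O.] end (terminal -1, O#6); searched .O/X./../.X/O. to 6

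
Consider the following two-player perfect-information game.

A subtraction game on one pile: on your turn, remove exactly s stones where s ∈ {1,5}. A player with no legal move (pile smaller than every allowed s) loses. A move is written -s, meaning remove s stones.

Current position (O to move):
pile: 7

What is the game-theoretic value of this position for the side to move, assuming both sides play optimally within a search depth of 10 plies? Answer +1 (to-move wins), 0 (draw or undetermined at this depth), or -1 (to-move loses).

value(7, O) = +1

[7] O move#1: -1:+1/6*, -5:+1/2
[6] X move#2: -1:-1/5*, -5:-1/1
[5] O move#3: -1:+1/4*, -5:+1/0
[4] X move#4: -1:-1/3*
[3] O move#5: -1:+1/2*
[2] X move#6: -1:-1/1*
[1] O move#7: -1:+1/0*
[0] end (terminal -1, X#8); searched 7 to 10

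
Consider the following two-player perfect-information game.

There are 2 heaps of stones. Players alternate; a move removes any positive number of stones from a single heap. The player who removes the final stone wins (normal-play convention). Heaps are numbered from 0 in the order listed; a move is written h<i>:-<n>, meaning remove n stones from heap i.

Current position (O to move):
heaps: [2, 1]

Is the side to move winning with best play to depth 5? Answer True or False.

O winning at [(2,1)]: True

p1 O@[(2,1)]: h0:-1[(1,1)]+1* h0:-2[(0,1)]-1 h1:-1[(2,0)]-1
p2 X@[(1,1)]: h0:-1[(0,1)]-1* h1:-1[(1,0)]-1
p3 O@[(0,1)]: h1:-1[(0,0)]+1*
p4 X@[(0,0)] terminal -1; root [(2,1)] d5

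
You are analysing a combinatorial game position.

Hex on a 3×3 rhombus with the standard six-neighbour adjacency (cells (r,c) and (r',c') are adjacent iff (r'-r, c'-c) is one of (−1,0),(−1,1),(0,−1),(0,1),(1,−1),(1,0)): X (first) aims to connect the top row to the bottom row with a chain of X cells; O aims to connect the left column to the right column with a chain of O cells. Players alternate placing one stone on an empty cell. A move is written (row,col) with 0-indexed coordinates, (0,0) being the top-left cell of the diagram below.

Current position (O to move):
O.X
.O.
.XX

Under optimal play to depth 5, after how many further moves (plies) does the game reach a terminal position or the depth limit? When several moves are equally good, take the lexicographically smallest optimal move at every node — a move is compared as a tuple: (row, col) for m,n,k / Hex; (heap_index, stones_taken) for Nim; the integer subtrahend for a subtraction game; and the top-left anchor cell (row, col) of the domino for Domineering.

PV length from [O.X/.O./.XX]: 3 plies

ply 1, O at O.X/.O./.XX | (0,1)=-1→OOX/.O./.XX; (1,0)=-1→O.X/OO./.XX; (1,2)=+1→O.X/.OO/.XX*; (2,0)=-1→O.X/.O./OXX
ply 2, X at O.X/.OO/.XX | (0,1)=-1→OXX/.OO/.XX*; (1,0)=-1→O.X/XOO/.XX; (2,0)=-1→O.X/.OO/XXX
ply 3, O at OXX/.OO/.XX | (1,0)=+1→OXX/OOO/.XX*; (2,0)=+1→OXX/.OO/OXX
ply 4: OXX/OOO/.XX is terminal -1 (X); from O.X/.O./.XX depth 5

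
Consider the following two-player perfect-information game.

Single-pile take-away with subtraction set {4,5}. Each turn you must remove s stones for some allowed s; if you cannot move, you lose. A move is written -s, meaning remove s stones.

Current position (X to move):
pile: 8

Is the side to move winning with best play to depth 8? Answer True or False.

[8] X move#1: -4:-1/4, -5:+1/3*
[3] end (terminal -1, O#2); searched 8 to 8

X winning at [8]: True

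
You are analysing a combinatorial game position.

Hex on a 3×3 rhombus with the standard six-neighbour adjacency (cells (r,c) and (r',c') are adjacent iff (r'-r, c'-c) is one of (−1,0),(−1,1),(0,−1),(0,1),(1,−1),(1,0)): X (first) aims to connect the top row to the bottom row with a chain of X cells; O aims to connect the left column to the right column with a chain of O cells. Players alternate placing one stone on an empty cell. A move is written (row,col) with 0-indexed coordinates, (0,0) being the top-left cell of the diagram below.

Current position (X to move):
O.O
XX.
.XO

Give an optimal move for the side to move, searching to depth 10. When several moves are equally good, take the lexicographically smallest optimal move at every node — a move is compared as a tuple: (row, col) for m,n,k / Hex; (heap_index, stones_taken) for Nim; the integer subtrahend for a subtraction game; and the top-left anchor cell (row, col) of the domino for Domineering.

[O.O/XX./.XO] X move#1: (0,1):+1/OXO/XX./.XO*, (1,2):-1/O.O/XXX/.XO, (2,0):-1/O.O/XX./XXO
[OXO/XX./.XO] end (terminal -1, O#2); searched O.O/XX./.XO to 10

X's best at [O.O/XX./.XO]: (0,1)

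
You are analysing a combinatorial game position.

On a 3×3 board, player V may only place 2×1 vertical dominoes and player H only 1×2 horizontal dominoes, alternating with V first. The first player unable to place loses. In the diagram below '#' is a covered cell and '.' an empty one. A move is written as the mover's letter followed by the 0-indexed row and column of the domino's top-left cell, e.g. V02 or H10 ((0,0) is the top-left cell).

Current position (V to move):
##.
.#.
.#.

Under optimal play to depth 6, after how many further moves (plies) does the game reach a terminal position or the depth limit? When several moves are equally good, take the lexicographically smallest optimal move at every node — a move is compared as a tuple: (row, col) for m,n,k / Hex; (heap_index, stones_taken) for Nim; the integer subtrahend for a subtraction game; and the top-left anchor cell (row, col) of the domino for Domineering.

PV length from [##./.#./.#.]: 1 ply

[##./.#./.#.] V move#1: V02:+1/###/.##/.#.*, V10:+1/##./##./##., V12:+1/##./.##/.##
[###/.##/.#.] end (terminal -1, H#2); searched ##./.#./.#. to 6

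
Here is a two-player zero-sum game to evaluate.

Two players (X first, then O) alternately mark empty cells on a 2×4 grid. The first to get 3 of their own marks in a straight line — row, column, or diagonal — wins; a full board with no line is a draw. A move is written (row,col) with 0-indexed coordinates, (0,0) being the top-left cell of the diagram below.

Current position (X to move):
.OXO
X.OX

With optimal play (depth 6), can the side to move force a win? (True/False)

ply 1, X at .OXO/X.OX | (0,0)=+0→XOXO/X.OX*; (1,1)=+0→.OXO/XXOX
ply 2, O at XOXO/X.OX | (1,1)=+0→XOXO/XOOX*
ply 3: XOXO/XOOX is terminal +0 (X); from .OXO/X.OX depth 6

X winning at [.OXO/X.OX]: False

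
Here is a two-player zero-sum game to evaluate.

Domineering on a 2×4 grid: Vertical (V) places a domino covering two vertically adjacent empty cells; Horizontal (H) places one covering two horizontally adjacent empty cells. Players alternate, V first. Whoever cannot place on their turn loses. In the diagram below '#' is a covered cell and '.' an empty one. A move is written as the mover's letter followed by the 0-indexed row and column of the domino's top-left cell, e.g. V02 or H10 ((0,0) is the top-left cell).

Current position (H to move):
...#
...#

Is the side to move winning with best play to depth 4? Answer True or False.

H winning at [...#/...#]: True

p1 H@[...#/...#]: H00[##.#/...#]+1* H01[.###/...#]+1 H10[...#/##.#]+1 H11[...#/.###]+1
p2 V@[##.#/...#]: V02[####/..##]-1*
p3 H@[####/..##]: H10[####/####]+1*
p4 V@[####/####] terminal -1; root [...#/...#] d4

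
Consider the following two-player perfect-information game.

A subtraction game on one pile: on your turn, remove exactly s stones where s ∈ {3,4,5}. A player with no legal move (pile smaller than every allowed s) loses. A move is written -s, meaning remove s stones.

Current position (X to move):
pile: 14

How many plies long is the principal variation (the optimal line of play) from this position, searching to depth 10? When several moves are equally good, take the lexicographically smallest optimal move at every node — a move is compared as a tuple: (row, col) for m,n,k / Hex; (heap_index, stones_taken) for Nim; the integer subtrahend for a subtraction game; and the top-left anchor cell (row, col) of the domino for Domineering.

[14] X move#1: -3:-1/11, -4:+1/10*, -5:+1/9
[10] O move#2: -3:-1/7*, -4:-1/6, -5:-1/5
[7] X move#3: -3:-1/4, -4:-1/3, -5:+1/2*
[2] end (terminal -1, O#4); searched 14 to 10

PV length from [14]: 3 plies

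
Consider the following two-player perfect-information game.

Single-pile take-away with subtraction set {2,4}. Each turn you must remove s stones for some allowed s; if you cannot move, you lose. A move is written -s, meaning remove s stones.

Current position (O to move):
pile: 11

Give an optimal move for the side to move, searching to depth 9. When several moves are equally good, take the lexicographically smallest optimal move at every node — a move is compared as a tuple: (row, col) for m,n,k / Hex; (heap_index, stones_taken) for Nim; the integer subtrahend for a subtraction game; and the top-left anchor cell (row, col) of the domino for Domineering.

O's best at [11]: -4

p1 O@[11]: -2[9]-1 -4[7]+1*
p2 X@[7]: -2[5]-1* -4[3]-1
p3 O@[5]: -2[3]-1 -4[1]+1*
p4 X@[1] terminal -1; root [11] d9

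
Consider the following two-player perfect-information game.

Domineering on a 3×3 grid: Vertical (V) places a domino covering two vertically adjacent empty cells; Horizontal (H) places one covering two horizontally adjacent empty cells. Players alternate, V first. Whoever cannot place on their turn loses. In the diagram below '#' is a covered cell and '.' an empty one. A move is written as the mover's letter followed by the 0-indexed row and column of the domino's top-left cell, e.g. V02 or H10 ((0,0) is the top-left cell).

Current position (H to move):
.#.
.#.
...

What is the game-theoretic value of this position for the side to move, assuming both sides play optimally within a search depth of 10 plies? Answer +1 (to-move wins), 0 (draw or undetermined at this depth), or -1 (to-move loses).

value(.#./.#./..., H) = -1

[.#./.#./...] H move#1: H20:-1/.#./.#./##.*, H21:-1/.#./.#./.##
[.#./.#./##.] V move#2: V00:+1/##./##./##.*, V02:+1/.##/.##/##., V12:+1/.#./.##/###
[##./##./##.] end (terminal -1, H#3); searched .#./.#./... to 10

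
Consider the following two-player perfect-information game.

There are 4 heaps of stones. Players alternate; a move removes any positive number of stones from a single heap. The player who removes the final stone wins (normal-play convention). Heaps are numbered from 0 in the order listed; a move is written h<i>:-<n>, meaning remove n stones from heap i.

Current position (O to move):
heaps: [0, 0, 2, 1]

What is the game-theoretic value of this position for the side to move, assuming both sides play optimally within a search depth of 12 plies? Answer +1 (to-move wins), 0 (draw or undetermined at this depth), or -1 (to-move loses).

[(0,0,2,1)] O move#1: h2:-1:+1/(0,0,1,1)*, h2:-2:-1/(0,0,0,1), h3:-1:-1/(0,0,2,0)
[(0,0,1,1)] X move#2: h2:-1:-1/(0,0,0,1)*, h3:-1:-1/(0,0,1,0)
[(0,0,0,1)] O move#3: h3:-1:+1/(0,0,0,0)*
[(0,0,0,0)] end (terminal -1, X#4); searched (0,0,2,1) to 12

value((0,0,2,1), O) = +1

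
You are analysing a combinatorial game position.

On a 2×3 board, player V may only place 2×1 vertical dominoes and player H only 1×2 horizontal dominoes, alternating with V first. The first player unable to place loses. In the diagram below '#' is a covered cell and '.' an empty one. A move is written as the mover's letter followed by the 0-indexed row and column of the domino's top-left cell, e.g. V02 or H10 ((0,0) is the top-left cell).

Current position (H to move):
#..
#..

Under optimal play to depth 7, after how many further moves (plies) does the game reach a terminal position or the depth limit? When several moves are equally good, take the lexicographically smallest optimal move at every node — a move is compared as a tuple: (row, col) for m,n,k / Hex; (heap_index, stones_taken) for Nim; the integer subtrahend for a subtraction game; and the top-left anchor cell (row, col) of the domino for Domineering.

PV length from [#../#..]: 1 ply

p1 H@[#../#..]: H01[###/#..]+1* H11[#../###]+1
p2 V@[###/#..] terminal -1; root [#../#..] d7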